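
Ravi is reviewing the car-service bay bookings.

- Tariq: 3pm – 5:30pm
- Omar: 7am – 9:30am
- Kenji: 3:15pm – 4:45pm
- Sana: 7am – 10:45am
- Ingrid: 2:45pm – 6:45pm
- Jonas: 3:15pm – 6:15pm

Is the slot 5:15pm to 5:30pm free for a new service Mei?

Sana: ends 10:45am at or before Mei starts 5:15pm → clear.
Omar: ends 9:30am at or before Mei starts 5:15pm → clear.
Ingrid: starts 2:45pm before Mei ends 5:30pm, and ends 6:45pm after Mei starts 5:15pm → overlap.
Tariq: starts 3pm before Mei ends 5:30pm, and ends 5:30pm after Mei starts 5:15pm → overlap.
Kenji: ends 4:45pm at or before Mei starts 5:15pm → clear.
Jonas: starts 3:15pm before Mei ends 5:30pm, and ends 6:15pm after Mei starts 5:15pm → overlap.
Mei overlaps Jonas, Tariq, Ingrid.

No — it overlaps Ingrid, Jonas, Tariq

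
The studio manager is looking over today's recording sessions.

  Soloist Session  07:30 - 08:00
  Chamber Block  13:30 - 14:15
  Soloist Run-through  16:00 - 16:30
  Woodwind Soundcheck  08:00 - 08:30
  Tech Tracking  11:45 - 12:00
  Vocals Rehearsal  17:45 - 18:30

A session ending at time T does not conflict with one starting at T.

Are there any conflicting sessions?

Two intervals overlap when each starts before the other ends.
Sorted by start: Soloist Session, Woodwind Soundcheck, Tech Tracking, Chamber Block, Soloist Run-through, Vocals Rehearsal.
Woodwind Soundcheck starts exactly when Soloist Session ends (back-to-back, no overlap); Soloist Session is clear from here.
Tech Tracking starts after Woodwind Soundcheck ends; Woodwind Soundcheck is clear from here.
Chamber Block starts after Tech Tracking ends; Tech Tracking is clear from here.
Soloist Run-through starts after Chamber Block ends; Chamber Block is clear from here.
Vocals Rehearsal starts after Soloist Run-through ends.
Every pair is clear; the schedule has no overlaps.

No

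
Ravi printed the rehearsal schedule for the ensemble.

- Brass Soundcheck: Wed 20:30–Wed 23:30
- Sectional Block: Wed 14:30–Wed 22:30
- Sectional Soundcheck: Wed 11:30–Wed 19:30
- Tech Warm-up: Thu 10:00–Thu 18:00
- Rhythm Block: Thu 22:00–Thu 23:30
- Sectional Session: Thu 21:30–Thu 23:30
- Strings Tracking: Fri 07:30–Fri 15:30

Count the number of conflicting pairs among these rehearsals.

Sorted by start: Sectional Soundcheck, Sectional Block, Brass Soundcheck, Tech Warm-up, Sectional Session, Rhythm Block, Strings Tracking.
Sectional Block starts before Sectional Soundcheck ends → Sectional Soundcheck and Sectional Block overlap.
Brass Soundcheck starts after Sectional Soundcheck ends, so Sectional Soundcheck has no further overlaps.
Brass Soundcheck starts before Sectional Block ends → Sectional Block and Brass Soundcheck overlap.
Tech Warm-up starts after Sectional Block ends, so Sectional Block has no further overlaps.
Tech Warm-up starts after Brass Soundcheck ends, so Brass Soundcheck has no further overlaps.
Sectional Session starts after Tech Warm-up ends, so Tech Warm-up has no further overlaps.
Rhythm Block starts before Sectional Session ends → Sectional Session and Rhythm Block overlap.
Strings Tracking starts after Sectional Session ends.
Strings Tracking starts after Rhythm Block ends.
Overlapping pairs: Brass Soundcheck & Sectional Block, Rhythm Block & Sectional Session, Sectional Block & Sectional Soundcheck — 3 in total.

3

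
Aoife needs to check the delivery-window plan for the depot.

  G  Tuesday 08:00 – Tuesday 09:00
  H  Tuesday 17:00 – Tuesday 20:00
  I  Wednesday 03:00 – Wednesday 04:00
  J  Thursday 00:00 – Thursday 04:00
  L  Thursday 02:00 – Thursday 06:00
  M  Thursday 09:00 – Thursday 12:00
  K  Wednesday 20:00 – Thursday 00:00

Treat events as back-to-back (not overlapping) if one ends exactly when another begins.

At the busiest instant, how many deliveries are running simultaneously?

Walk through starts and ends in time order (an end at T is processed before a start at T):
Tuesday 08:00 start G → 1
Tuesday 09:00 end G → 0
Tuesday 17:00 start H → 1
Tuesday 20:00 end H → 0
Wednesday 03:00 start I → 1
Wednesday 04:00 end I → 0
Wednesday 20:00 start K → 1
Thursday 00:00 end K → 0
Thursday 00:00 start J → 1
Thursday 02:00 start L → 2
Thursday 04:00 end J → 1
Thursday 06:00 end L → 0
Thursday 09:00 start M → 1
Thursday 12:00 end M → 0
Peak is 2, at Thursday 02:00 (J, L).

2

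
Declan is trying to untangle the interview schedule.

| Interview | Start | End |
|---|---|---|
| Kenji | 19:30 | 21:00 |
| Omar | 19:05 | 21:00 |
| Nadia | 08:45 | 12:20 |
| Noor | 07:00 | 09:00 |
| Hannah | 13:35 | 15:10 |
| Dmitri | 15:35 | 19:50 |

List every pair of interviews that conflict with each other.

Sorted by start: Noor, Nadia, Hannah, Dmitri, Omar, Kenji.
Nadia starts before Noor ends → Noor and Nadia overlap.
Hannah starts after Noor ends; Noor is clear from here.
Hannah starts after Nadia ends; Nadia is clear from here.
Dmitri starts after Hannah ends; Hannah is clear from here.
Omar starts before Dmitri ends → Dmitri and Omar overlap.
Kenji starts before Dmitri ends → Dmitri and Kenji overlap.
Kenji starts before Omar ends → Omar and Kenji overlap.

Dmitri & Kenji, Dmitri & Omar, Kenji & Omar, Nadia & Noor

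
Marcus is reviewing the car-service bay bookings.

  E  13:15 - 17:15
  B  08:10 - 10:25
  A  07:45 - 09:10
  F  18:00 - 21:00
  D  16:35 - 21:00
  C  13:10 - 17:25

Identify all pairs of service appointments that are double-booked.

A & B, C & D, C & E, D & E, D & F

Sorted by start: A, B, C, E, D, F.
B starts before A ends → A and B overlap.
C starts after A ends — done with A.
C starts after B ends — done with B.
E starts before C ends → C and E overlap.
D starts before C ends → C and D overlap.
F starts after C ends.
D starts before E ends → E and D overlap.
F starts after E ends.
F starts before D ends → D and F overlap.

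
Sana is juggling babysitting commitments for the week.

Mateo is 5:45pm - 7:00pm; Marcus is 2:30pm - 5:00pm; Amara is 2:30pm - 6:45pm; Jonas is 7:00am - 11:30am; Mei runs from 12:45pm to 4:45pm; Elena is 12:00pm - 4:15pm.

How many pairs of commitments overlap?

Sorted by start: Jonas, Elena, Mei, Amara, Marcus, Mateo.
Elena starts after Jonas ends; Jonas is clear from here.
Mei starts before Elena ends → Elena and Mei overlap.
Amara starts before Elena ends → Elena and Amara overlap.
Marcus starts before Elena ends → Elena and Marcus overlap.
Mateo starts after Elena ends.
Amara starts before Mei ends → Mei and Amara overlap.
Marcus starts before Mei ends → Mei and Marcus overlap.
Mateo starts after Mei ends.
Marcus starts before Amara ends → Amara and Marcus overlap.
Mateo starts before Amara ends → Amara and Mateo overlap.
Mateo starts after Marcus ends.
Overlapping pairs: Amara & Elena, Amara & Marcus, Amara & Mateo, Amara & Mei, Elena & Marcus, Elena & Mei, Marcus & Mei — 7 in total.

7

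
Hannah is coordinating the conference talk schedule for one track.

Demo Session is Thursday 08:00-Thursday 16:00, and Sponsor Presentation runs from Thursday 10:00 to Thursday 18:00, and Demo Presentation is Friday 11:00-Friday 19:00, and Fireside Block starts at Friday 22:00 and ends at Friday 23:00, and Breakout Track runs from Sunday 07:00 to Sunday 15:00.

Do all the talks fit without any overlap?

Check each pair: they overlap iff neither finishes before the other starts.
Sorted by start: Demo Session, Sponsor Presentation, Demo Presentation, Fireside Block, Breakout Track.
Sponsor Presentation starts before Demo Session ends → Demo Session and Sponsor Presentation overlap.
That's a conflict, so the schedule is not conflict-free.

No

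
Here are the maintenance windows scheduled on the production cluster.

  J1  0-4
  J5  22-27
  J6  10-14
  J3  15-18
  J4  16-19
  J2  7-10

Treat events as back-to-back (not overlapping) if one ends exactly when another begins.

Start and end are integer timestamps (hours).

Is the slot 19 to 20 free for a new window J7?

Yes — the slot is free

J1: ends 4 at or before J7 starts 19 → clear.
J2: ends 10 at or before J7 starts 19 → clear.
J6: ends 14 at or before J7 starts 19 → clear.
J3: ends 18 at or before J7 starts 19 → clear.
J4: ends 19 at or before J7 starts 19 → clear.
J5: starts 22 at or after J7 ends 20 → clear.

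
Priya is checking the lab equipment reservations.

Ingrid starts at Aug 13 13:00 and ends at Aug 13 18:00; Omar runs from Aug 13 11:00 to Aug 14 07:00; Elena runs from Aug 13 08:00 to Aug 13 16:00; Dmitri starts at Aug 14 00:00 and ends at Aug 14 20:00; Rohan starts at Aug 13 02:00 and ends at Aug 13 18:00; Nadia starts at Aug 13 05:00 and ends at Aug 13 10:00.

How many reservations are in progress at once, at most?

4

Sort all start/end points and keep a running count:
Aug 13 02:00 start Rohan → 1
Aug 13 05:00 start Nadia → 2
Aug 13 08:00 start Elena → 3
Aug 13 10:00 end Nadia → 2
Aug 13 11:00 start Omar → 3
Aug 13 13:00 start Ingrid → 4
Aug 13 16:00 end Elena → 3
Aug 13 18:00 end Ingrid → 2
Aug 13 18:00 end Rohan → 1
Aug 14 00:00 start Dmitri → 2
Aug 14 07:00 end Omar → 1
Aug 14 20:00 end Dmitri → 0
Peak is 4, at Aug 13 13:00 (Elena, Ingrid, Omar, Rohan).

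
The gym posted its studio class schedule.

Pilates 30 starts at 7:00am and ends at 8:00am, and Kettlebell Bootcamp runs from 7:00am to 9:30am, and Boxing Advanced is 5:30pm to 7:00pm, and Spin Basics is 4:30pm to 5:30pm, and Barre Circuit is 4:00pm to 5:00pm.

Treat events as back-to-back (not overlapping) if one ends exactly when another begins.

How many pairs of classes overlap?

Check each pair: they overlap iff neither finishes before the other starts.
Sorted by start: Pilates 30, Kettlebell Bootcamp, Barre Circuit, Spin Basics, Boxing Advanced.
Kettlebell Bootcamp starts before Pilates 30 ends → Pilates 30 and Kettlebell Bootcamp overlap.
Barre Circuit starts after Pilates 30 ends — done with Pilates 30.
Barre Circuit starts after Kettlebell Bootcamp ends — done with Kettlebell Bootcamp.
Spin Basics starts before Barre Circuit ends → Barre Circuit and Spin Basics overlap.
Boxing Advanced starts after Barre Circuit ends.
Boxing Advanced starts exactly when Spin Basics ends (back-to-back, no overlap).
Overlapping pairs: Barre Circuit & Spin Basics, Kettlebell Bootcamp & Pilates 30 — 2 in total.

2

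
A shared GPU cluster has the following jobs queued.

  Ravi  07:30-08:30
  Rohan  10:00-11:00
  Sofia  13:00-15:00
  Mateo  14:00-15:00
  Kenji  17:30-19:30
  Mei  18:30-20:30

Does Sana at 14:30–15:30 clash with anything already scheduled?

Ravi: ends 08:30 at or before Sana starts 14:30 → clear.
Rohan: ends 11:00 at or before Sana starts 14:30 → clear.
Sofia: starts 13:00 before Sana ends 15:30, and ends 15:00 after Sana starts 14:30 → overlap.
Mateo: starts 14:00 before Sana ends 15:30, and ends 15:00 after Sana starts 14:30 → overlap.
Kenji: starts 17:30 at or after Sana ends 15:30 → clear.
Mei: starts 18:30 at or after Sana ends 15:30 → clear.
Sana overlaps Sofia, Mateo.

Yes — it overlaps Mateo, Sofia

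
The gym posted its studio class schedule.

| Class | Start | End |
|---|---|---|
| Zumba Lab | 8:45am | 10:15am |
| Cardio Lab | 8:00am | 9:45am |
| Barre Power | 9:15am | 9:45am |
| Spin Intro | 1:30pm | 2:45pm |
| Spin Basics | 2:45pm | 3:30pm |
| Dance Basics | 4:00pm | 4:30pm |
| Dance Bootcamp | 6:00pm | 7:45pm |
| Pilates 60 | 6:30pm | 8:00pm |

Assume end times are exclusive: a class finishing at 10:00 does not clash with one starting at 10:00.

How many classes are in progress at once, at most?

Walk through starts and ends in time order (an end at T is processed before a start at T):
8:00am start Cardio Lab → 1
8:45am start Zumba Lab → 2
9:15am start Barre Power → 3
9:45am end Barre Power → 2
9:45am end Cardio Lab → 1
10:15am end Zumba Lab → 0
1:30pm start Spin Intro → 1
2:45pm end Spin Intro → 0
2:45pm start Spin Basics → 1
3:30pm end Spin Basics → 0
4:00pm start Dance Basics → 1
4:30pm end Dance Basics → 0
6:00pm start Dance Bootcamp → 1
6:30pm start Pilates 60 → 2
7:45pm end Dance Bootcamp → 1
8:00pm end Pilates 60 → 0
Peak is 3, at 9:15am (Barre Power, Cardio Lab, Zumba Lab).

3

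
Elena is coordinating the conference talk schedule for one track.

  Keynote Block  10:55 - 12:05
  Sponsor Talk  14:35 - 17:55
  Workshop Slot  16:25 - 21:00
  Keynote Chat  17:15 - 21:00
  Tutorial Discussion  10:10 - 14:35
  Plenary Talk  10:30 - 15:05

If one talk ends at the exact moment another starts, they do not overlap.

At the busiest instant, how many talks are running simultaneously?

Walk through starts and ends in time order (an end at T is processed before a start at T):
10:10 start Tutorial Discussion → 1
10:30 start Plenary Talk → 2
10:55 start Keynote Block → 3
12:05 end Keynote Block → 2
14:35 end Tutorial Discussion → 1
14:35 start Sponsor Talk → 2
15:05 end Plenary Talk → 1
16:25 start Workshop Slot → 2
17:15 start Keynote Chat → 3
17:55 end Sponsor Talk → 2
21:00 end Keynote Chat → 1
21:00 end Workshop Slot → 0
Peak is 3, at 10:55 (Keynote Block, Plenary Talk, Tutorial Discussion).

3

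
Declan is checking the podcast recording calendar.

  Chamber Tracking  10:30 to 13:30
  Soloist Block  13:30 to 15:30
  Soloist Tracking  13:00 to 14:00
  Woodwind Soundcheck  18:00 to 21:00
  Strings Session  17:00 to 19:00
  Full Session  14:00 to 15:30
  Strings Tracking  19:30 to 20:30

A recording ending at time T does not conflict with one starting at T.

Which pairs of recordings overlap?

Chamber Tracking & Soloist Tracking, Full Session & Soloist Block, Soloist Block & Soloist Tracking, Strings Session & Woodwind Soundcheck, Strings Tracking & Woodwind Soundcheck

Sorted by start: Chamber Tracking, Soloist Tracking, Soloist Block, Full Session, Strings Session, Woodwind Soundcheck, Strings Tracking.
Soloist Tracking starts before Chamber Tracking ends → Chamber Tracking and Soloist Tracking overlap.
Soloist Block starts exactly when Chamber Tracking ends (back-to-back, no overlap), so nothing later overlaps Chamber Tracking either.
Soloist Block starts before Soloist Tracking ends → Soloist Tracking and Soloist Block overlap.
Full Session starts exactly when Soloist Tracking ends (back-to-back, no overlap), so nothing later overlaps Soloist Tracking either.
Full Session starts before Soloist Block ends → Soloist Block and Full Session overlap.
Strings Session starts after Soloist Block ends, so nothing later overlaps Soloist Block either.
Strings Session starts after Full Session ends, so nothing later overlaps Full Session either.
Woodwind Soundcheck starts before Strings Session ends → Strings Session and Woodwind Soundcheck overlap.
Strings Tracking starts after Strings Session ends.
Strings Tracking starts before Woodwind Soundcheck ends → Woodwind Soundcheck and Strings Tracking overlap.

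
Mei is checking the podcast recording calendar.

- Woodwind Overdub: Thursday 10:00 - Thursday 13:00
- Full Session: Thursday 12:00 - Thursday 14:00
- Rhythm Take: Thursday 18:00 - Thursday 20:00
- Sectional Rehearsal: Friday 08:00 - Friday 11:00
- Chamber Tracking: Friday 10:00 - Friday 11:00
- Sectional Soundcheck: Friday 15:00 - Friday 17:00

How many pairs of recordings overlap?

2

Sorted by start: Woodwind Overdub, Full Session, Rhythm Take, Sectional Rehearsal, Chamber Tracking, Sectional Soundcheck.
Full Session starts before Woodwind Overdub ends → Woodwind Overdub and Full Session overlap.
Rhythm Take starts after Woodwind Overdub ends — done with Woodwind Overdub.
Rhythm Take starts after Full Session ends — done with Full Session.
Sectional Rehearsal starts after Rhythm Take ends — done with Rhythm Take.
Chamber Tracking starts before Sectional Rehearsal ends → Sectional Rehearsal and Chamber Tracking overlap.
Sectional Soundcheck starts after Sectional Rehearsal ends.
Sectional Soundcheck starts after Chamber Tracking ends.
Overlapping pairs: Chamber Tracking & Sectional Rehearsal, Full Session & Woodwind Overdub — 2 in total.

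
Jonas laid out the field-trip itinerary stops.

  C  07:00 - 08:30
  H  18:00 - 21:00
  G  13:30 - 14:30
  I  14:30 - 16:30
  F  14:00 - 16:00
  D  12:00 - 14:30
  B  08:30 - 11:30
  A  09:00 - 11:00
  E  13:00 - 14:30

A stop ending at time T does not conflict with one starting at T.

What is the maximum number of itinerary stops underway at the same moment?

4

Sort all start/end points and keep a running count:
07:00 start C → 1
08:30 end C → 0
08:30 start B → 1
09:00 start A → 2
11:00 end A → 1
11:30 end B → 0
12:00 start D → 1
13:00 start E → 2
13:30 start G → 3
14:00 start F → 4
14:30 end D → 3
14:30 end E → 2
14:30 end G → 1
14:30 start I → 2
16:00 end F → 1
16:30 end I → 0
18:00 start H → 1
21:00 end H → 0
Peak is 4, at 14:00 (D, E, F, G).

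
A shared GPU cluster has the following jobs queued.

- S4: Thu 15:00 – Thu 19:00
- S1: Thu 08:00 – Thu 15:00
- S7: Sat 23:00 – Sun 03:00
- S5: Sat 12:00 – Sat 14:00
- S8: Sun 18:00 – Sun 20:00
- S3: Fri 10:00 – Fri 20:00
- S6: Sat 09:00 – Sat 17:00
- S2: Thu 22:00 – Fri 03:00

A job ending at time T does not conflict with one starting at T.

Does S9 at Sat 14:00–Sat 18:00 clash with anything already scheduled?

S1: ends Thu 15:00 at or before S9 starts Sat 14:00 → clear.
S4: ends Thu 19:00 at or before S9 starts Sat 14:00 → clear.
S2: ends Fri 03:00 at or before S9 starts Sat 14:00 → clear.
S3: ends Fri 20:00 at or before S9 starts Sat 14:00 → clear.
S6: starts Sat 09:00 before S9 ends Sat 18:00, and ends Sat 17:00 after S9 starts Sat 14:00 → overlap.
S5: ends Sat 14:00 at or before S9 starts Sat 14:00 → clear.
S7: starts Sat 23:00 at or after S9 ends Sat 18:00 → clear.
S8: starts Sun 18:00 at or after S9 ends Sat 18:00 → clear.
S9 overlaps S6.

Yes — it overlaps S6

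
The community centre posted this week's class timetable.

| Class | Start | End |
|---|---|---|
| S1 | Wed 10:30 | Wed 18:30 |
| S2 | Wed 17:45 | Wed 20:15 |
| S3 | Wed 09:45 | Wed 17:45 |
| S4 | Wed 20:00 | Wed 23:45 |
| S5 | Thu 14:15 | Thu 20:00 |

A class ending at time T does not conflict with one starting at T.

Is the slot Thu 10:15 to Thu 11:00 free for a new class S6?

Yes — the slot is free

S3: ends Wed 17:45 at or before S6 starts Thu 10:15 → clear.
S1: ends Wed 18:30 at or before S6 starts Thu 10:15 → clear.
S2: ends Wed 20:15 at or before S6 starts Thu 10:15 → clear.
S4: ends Wed 23:45 at or before S6 starts Thu 10:15 → clear.
S5: starts Thu 14:15 at or after S6 ends Thu 11:00 → clear.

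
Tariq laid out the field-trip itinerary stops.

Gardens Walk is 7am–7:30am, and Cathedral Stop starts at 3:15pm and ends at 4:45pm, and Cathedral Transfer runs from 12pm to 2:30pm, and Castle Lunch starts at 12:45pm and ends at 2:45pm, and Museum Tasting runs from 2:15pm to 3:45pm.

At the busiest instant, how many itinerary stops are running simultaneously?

Sweep the timeline, counting +1 at each start and −1 at each end (ends before starts at a tie):
7am start Gardens Walk → 1
7:30am end Gardens Walk → 0
12pm start Cathedral Transfer → 1
12:45pm start Castle Lunch → 2
2:15pm start Museum Tasting → 3
2:30pm end Cathedral Transfer → 2
2:45pm end Castle Lunch → 1
3:15pm start Cathedral Stop → 2
3:45pm end Museum Tasting → 1
4:45pm end Cathedral Stop → 0
Peak is 3, at 2:15pm (Castle Lunch, Cathedral Transfer, Museum Tasting).

3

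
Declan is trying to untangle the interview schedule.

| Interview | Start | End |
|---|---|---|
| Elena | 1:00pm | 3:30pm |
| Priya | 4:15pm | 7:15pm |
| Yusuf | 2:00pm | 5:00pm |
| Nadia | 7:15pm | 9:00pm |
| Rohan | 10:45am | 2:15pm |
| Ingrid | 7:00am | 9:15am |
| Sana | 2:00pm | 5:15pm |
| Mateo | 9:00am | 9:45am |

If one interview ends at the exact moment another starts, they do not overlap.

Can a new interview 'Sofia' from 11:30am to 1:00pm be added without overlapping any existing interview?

Ingrid: ends 9:15am at or before Sofia starts 11:30am → clear.
Mateo: ends 9:45am at or before Sofia starts 11:30am → clear.
Rohan: starts 10:45am before Sofia ends 1:00pm, and ends 2:15pm after Sofia starts 11:30am → overlap.
Elena: starts 1:00pm at or after Sofia ends 1:00pm → clear.
Yusuf: starts 2:00pm at or after Sofia ends 1:00pm → clear.
Sana: starts 2:00pm at or after Sofia ends 1:00pm → clear.
Priya: starts 4:15pm at or after Sofia ends 1:00pm → clear.
Nadia: starts 7:15pm at or after Sofia ends 1:00pm → clear.
Sofia overlaps Rohan.

No — it overlaps Rohan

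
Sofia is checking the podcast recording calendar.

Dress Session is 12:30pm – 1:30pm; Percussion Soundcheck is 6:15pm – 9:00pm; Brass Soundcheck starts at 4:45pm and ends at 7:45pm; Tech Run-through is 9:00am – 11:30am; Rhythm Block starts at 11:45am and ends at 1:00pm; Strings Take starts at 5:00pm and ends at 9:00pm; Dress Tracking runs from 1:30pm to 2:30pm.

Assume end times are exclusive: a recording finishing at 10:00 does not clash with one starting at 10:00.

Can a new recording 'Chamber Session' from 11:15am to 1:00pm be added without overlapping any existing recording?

No — it overlaps Dress Session, Rhythm Block, Tech Run-through

Tech Run-through: starts 9:00am before Chamber Session ends 1:00pm, and ends 11:30am after Chamber Session starts 11:15am → overlap.
Rhythm Block: starts 11:45am before Chamber Session ends 1:00pm, and ends 1:00pm after Chamber Session starts 11:15am → overlap.
Dress Session: starts 12:30pm before Chamber Session ends 1:00pm, and ends 1:30pm after Chamber Session starts 11:15am → overlap.
Dress Tracking: starts 1:30pm at or after Chamber Session ends 1:00pm → clear.
Brass Soundcheck: starts 4:45pm at or after Chamber Session ends 1:00pm → clear.
Strings Take: starts 5:00pm at or after Chamber Session ends 1:00pm → clear.
Percussion Soundcheck: starts 6:15pm at or after Chamber Session ends 1:00pm → clear.
Chamber Session overlaps Tech Run-through, Dress Session, Rhythm Block.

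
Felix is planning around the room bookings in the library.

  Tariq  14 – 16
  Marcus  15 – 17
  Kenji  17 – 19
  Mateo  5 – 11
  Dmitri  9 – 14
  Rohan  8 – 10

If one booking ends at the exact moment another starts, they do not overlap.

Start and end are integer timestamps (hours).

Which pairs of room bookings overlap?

Two intervals overlap when each starts before the other ends.
Sorted by start: Mateo, Rohan, Dmitri, Tariq, Marcus, Kenji.
Rohan starts before Mateo ends → Mateo and Rohan overlap.
Dmitri starts before Mateo ends → Mateo and Dmitri overlap.
Tariq starts after Mateo ends — done with Mateo.
Dmitri starts before Rohan ends → Rohan and Dmitri overlap.
Tariq starts after Rohan ends — done with Rohan.
Tariq starts exactly when Dmitri ends (back-to-back, no overlap) — done with Dmitri.
Marcus starts before Tariq ends → Tariq and Marcus overlap.
Kenji starts after Tariq ends.
Kenji starts exactly when Marcus ends (back-to-back, no overlap).

Dmitri & Mateo, Dmitri & Rohan, Marcus & Tariq, Mateo & Rohan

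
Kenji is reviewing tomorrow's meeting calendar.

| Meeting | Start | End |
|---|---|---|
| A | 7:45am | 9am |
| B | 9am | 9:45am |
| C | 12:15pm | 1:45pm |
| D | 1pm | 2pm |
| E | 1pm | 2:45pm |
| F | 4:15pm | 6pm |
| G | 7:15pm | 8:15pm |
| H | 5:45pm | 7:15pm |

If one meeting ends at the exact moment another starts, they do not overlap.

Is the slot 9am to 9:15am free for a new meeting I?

No — it overlaps B

A: ends 9am at or before I starts 9am → clear.
B: starts 9am before I ends 9:15am, and ends 9:45am after I starts 9am → overlap.
C: starts 12:15pm at or after I ends 9:15am → clear.
D: starts 1pm at or after I ends 9:15am → clear.
E: starts 1pm at or after I ends 9:15am → clear.
F: starts 4:15pm at or after I ends 9:15am → clear.
H: starts 5:45pm at or after I ends 9:15am → clear.
G: starts 7:15pm at or after I ends 9:15am → clear.
I overlaps B.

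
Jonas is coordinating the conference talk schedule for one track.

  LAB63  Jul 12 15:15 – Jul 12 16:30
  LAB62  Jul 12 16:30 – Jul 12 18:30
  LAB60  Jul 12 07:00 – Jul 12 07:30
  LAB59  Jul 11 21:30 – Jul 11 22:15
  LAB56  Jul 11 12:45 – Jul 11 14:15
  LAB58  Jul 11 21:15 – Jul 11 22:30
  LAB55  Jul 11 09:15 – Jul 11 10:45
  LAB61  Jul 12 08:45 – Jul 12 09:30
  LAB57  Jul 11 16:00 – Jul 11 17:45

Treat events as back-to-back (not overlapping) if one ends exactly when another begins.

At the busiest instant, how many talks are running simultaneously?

Sort all start/end points and keep a running count:
Jul 11 09:15 start LAB55 → 1
Jul 11 10:45 end LAB55 → 0
Jul 11 12:45 start LAB56 → 1
Jul 11 14:15 end LAB56 → 0
Jul 11 16:00 start LAB57 → 1
Jul 11 17:45 end LAB57 → 0
Jul 11 21:15 start LAB58 → 1
Jul 11 21:30 start LAB59 → 2
Jul 11 22:15 end LAB59 → 1
Jul 11 22:30 end LAB58 → 0
Jul 12 07:00 start LAB60 → 1
Jul 12 07:30 end LAB60 → 0
Jul 12 08:45 start LAB61 → 1
Jul 12 09:30 end LAB61 → 0
Jul 12 15:15 start LAB63 → 1
Jul 12 16:30 end LAB63 → 0
Jul 12 16:30 start LAB62 → 1
Jul 12 18:30 end LAB62 → 0
Peak is 2, at Jul 11 21:30 (LAB58, LAB59).

2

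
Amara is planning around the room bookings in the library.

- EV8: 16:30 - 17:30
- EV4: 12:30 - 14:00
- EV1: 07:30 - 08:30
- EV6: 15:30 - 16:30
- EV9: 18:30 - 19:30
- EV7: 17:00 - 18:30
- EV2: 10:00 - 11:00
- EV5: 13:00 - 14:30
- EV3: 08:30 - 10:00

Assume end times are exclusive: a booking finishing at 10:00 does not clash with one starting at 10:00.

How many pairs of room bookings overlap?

2

Two intervals overlap when each starts before the other ends.
Sorted by start: EV1, EV3, EV2, EV4, EV5, EV6, EV8, EV7, EV9.
EV3 starts exactly when EV1 ends (back-to-back, no overlap), so nothing later overlaps EV1 either.
EV2 starts exactly when EV3 ends (back-to-back, no overlap), so nothing later overlaps EV3 either.
EV4 starts after EV2 ends, so nothing later overlaps EV2 either.
EV5 starts before EV4 ends → EV4 and EV5 overlap.
EV6 starts after EV4 ends, so nothing later overlaps EV4 either.
EV6 starts after EV5 ends, so nothing later overlaps EV5 either.
EV8 starts exactly when EV6 ends (back-to-back, no overlap), so nothing later overlaps EV6 either.
EV7 starts before EV8 ends → EV8 and EV7 overlap.
EV9 starts after EV8 ends.
EV9 starts exactly when EV7 ends (back-to-back, no overlap).
Overlapping pairs: EV4 & EV5, EV7 & EV8 — 2 in total.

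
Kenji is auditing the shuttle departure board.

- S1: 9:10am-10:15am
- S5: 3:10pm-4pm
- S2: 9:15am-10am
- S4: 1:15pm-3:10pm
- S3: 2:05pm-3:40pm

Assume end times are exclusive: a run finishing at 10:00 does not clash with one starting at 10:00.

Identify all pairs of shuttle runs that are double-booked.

Check each pair: they overlap iff neither finishes before the other starts.
Sorted by start: S1, S2, S4, S3, S5.
S2 starts before S1 ends → S1 and S2 overlap.
S4 starts after S1 ends, so S1 has no further overlaps.
S4 starts after S2 ends, so S2 has no further overlaps.
S3 starts before S4 ends → S4 and S3 overlap.
S5 starts exactly when S4 ends (back-to-back, no overlap).
S5 starts before S3 ends → S3 and S5 overlap.

S1 & S2, S3 & S4, S3 & S5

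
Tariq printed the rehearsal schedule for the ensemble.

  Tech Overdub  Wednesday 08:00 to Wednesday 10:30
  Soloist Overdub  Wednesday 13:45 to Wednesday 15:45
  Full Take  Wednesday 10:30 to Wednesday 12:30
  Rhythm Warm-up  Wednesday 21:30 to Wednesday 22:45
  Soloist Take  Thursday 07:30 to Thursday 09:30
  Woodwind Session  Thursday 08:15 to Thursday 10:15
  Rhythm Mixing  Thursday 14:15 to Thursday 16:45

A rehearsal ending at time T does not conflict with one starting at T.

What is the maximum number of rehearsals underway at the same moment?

2

Walk through starts and ends in time order (an end at T is processed before a start at T):
Wednesday 08:00 start Tech Overdub → 1
Wednesday 10:30 end Tech Overdub → 0
Wednesday 10:30 start Full Take → 1
Wednesday 12:30 end Full Take → 0
Wednesday 13:45 start Soloist Overdub → 1
Wednesday 15:45 end Soloist Overdub → 0
Wednesday 21:30 start Rhythm Warm-up → 1
Wednesday 22:45 end Rhythm Warm-up → 0
Thursday 07:30 start Soloist Take → 1
Thursday 08:15 start Woodwind Session → 2
Thursday 09:30 end Soloist Take → 1
Thursday 10:15 end Woodwind Session → 0
Thursday 14:15 start Rhythm Mixing → 1
Thursday 16:45 end Rhythm Mixing → 0
Peak is 2, at Thursday 08:15 (Soloist Take, Woodwind Session).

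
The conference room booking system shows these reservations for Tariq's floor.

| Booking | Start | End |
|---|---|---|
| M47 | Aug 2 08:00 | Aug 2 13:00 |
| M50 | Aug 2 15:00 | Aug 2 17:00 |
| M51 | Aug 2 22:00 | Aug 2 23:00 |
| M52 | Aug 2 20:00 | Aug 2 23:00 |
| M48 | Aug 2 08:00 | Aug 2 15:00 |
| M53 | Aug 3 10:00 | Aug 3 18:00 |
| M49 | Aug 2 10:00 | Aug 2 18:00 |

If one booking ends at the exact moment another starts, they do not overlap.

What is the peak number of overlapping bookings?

Sort all start/end points and keep a running count:
Aug 2 08:00 start M47 → 1
Aug 2 08:00 start M48 → 2
Aug 2 10:00 start M49 → 3
Aug 2 13:00 end M47 → 2
Aug 2 15:00 end M48 → 1
Aug 2 15:00 start M50 → 2
Aug 2 17:00 end M50 → 1
Aug 2 18:00 end M49 → 0
Aug 2 20:00 start M52 → 1
Aug 2 22:00 start M51 → 2
Aug 2 23:00 end M51 → 1
Aug 2 23:00 end M52 → 0
Aug 3 10:00 start M53 → 1
Aug 3 18:00 end M53 → 0
Peak is 3, at Aug 2 10:00 (M47, M48, M49).

3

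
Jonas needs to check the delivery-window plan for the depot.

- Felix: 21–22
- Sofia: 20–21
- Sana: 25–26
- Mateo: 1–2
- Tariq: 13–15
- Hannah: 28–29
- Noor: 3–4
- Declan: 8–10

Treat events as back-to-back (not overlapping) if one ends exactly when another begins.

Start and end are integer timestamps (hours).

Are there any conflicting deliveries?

No

Sorted by start: Mateo, Noor, Declan, Tariq, Sofia, Felix, Sana, Hannah.
Noor starts after Mateo ends — done with Mateo.
Declan starts after Noor ends — done with Noor.
Tariq starts after Declan ends — done with Declan.
Sofia starts after Tariq ends — done with Tariq.
Felix starts exactly when Sofia ends (back-to-back, no overlap) — done with Sofia.
Sana starts after Felix ends — done with Felix.
Hannah starts after Sana ends.
Every pair is clear; the schedule has no overlaps.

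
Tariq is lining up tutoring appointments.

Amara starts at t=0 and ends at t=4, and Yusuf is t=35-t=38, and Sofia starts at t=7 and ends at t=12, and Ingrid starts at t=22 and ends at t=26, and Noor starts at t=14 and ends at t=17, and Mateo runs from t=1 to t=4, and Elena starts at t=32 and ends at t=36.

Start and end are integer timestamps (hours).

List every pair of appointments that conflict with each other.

Sorted by start: Amara, Mateo, Sofia, Noor, Ingrid, Elena, Yusuf.
Mateo starts before Amara ends → Amara and Mateo overlap.
Sofia starts after Amara ends — done with Amara.
Sofia starts after Mateo ends — done with Mateo.
Noor starts after Sofia ends — done with Sofia.
Ingrid starts after Noor ends — done with Noor.
Elena starts after Ingrid ends — done with Ingrid.
Yusuf starts before Elena ends → Elena and Yusuf overlap.

Amara & Mateo, Elena & Yusuf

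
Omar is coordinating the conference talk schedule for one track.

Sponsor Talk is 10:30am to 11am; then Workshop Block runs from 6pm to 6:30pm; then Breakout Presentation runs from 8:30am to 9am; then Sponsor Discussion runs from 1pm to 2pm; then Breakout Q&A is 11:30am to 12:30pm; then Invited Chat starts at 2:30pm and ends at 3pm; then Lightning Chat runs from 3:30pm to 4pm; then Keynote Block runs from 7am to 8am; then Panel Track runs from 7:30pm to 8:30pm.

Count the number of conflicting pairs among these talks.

Sorted by start: Keynote Block, Breakout Presentation, Sponsor Talk, Breakout Q&A, Sponsor Discussion, Invited Chat, Lightning Chat, Workshop Block, Panel Track.
Breakout Presentation starts after Keynote Block ends, so Keynote Block has no further overlaps.
Sponsor Talk starts after Breakout Presentation ends, so Breakout Presentation has no further overlaps.
Breakout Q&A starts after Sponsor Talk ends, so Sponsor Talk has no further overlaps.
Sponsor Discussion starts after Breakout Q&A ends, so Breakout Q&A has no further overlaps.
Invited Chat starts after Sponsor Discussion ends, so Sponsor Discussion has no further overlaps.
Lightning Chat starts after Invited Chat ends, so Invited Chat has no further overlaps.
Workshop Block starts after Lightning Chat ends, so Lightning Chat has no further overlaps.
Panel Track starts after Workshop Block ends.
No pair overlaps.

0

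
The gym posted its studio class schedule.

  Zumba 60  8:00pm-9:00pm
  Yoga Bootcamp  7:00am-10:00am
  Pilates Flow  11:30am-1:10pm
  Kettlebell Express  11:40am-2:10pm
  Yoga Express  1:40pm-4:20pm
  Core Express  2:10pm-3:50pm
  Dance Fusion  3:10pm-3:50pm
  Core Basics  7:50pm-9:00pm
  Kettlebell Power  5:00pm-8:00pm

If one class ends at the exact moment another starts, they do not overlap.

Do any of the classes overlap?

Two intervals overlap when each starts before the other ends.
Sorted by start: Yoga Bootcamp, Pilates Flow, Kettlebell Express, Yoga Express, Core Express, Dance Fusion, Kettlebell Power, Core Basics, Zumba 60.
Pilates Flow starts after Yoga Bootcamp ends, so nothing later overlaps Yoga Bootcamp either.
Kettlebell Express starts before Pilates Flow ends → Pilates Flow and Kettlebell Express overlap.
That's a conflict, so the schedule is not conflict-free.

Yes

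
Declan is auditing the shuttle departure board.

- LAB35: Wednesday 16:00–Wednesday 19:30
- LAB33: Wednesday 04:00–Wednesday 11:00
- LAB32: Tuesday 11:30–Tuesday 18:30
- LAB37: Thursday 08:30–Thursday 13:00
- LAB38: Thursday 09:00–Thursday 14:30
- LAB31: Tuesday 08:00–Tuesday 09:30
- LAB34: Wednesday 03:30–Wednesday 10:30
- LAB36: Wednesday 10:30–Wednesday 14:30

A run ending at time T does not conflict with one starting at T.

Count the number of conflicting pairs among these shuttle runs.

3

Sorted by start: LAB31, LAB32, LAB34, LAB33, LAB36, LAB35, LAB37, LAB38.
LAB32 starts after LAB31 ends; LAB31 is clear from here.
LAB34 starts after LAB32 ends; LAB32 is clear from here.
LAB33 starts before LAB34 ends → LAB34 and LAB33 overlap.
LAB36 starts exactly when LAB34 ends (back-to-back, no overlap); LAB34 is clear from here.
LAB36 starts before LAB33 ends → LAB33 and LAB36 overlap.
LAB35 starts after LAB33 ends; LAB33 is clear from here.
LAB35 starts after LAB36 ends; LAB36 is clear from here.
LAB37 starts after LAB35 ends; LAB35 is clear from here.
LAB38 starts before LAB37 ends → LAB37 and LAB38 overlap.
Overlapping pairs: LAB33 & LAB34, LAB33 & LAB36, LAB37 & LAB38 — 3 in total.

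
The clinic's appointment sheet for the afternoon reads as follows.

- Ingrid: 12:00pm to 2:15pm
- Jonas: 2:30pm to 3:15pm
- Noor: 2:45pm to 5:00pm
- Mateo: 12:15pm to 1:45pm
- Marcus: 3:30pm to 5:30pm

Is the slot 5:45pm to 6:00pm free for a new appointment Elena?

Yes — the slot is free

Ingrid: ends 2:15pm at or before Elena starts 5:45pm → clear.
Mateo: ends 1:45pm at or before Elena starts 5:45pm → clear.
Jonas: ends 3:15pm at or before Elena starts 5:45pm → clear.
Noor: ends 5:00pm at or before Elena starts 5:45pm → clear.
Marcus: ends 5:30pm at or before Elena starts 5:45pm → clear.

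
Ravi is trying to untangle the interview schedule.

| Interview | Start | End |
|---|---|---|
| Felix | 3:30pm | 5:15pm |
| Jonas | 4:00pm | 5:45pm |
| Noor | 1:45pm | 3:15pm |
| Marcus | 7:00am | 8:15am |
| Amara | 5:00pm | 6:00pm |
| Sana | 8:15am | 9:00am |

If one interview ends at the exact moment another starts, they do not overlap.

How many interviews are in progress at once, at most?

3

Sweep the timeline, counting +1 at each start and −1 at each end (ends before starts at a tie):
7:00am start Marcus → 1
8:15am end Marcus → 0
8:15am start Sana → 1
9:00am end Sana → 0
1:45pm start Noor → 1
3:15pm end Noor → 0
3:30pm start Felix → 1
4:00pm start Jonas → 2
5:00pm start Amara → 3
5:15pm end Felix → 2
5:45pm end Jonas → 1
6:00pm end Amara → 0
Peak is 3, at 5:00pm (Amara, Felix, Jonas).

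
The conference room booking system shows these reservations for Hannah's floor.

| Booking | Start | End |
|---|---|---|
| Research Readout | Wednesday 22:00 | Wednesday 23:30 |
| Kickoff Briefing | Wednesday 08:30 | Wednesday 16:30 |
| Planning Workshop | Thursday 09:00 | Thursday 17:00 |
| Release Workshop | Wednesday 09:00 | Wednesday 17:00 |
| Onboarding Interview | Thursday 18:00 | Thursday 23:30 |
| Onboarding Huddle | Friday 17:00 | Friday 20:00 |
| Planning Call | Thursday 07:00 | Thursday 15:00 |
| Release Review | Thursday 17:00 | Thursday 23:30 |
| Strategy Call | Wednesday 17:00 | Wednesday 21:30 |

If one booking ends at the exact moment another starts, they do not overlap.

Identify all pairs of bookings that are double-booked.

Sorted by start: Kickoff Briefing, Release Workshop, Strategy Call, Research Readout, Planning Call, Planning Workshop, Release Review, Onboarding Interview, Onboarding Huddle.
Release Workshop starts before Kickoff Briefing ends → Kickoff Briefing and Release Workshop overlap.
Strategy Call starts after Kickoff Briefing ends; Kickoff Briefing is clear from here.
Strategy Call starts exactly when Release Workshop ends (back-to-back, no overlap); Release Workshop is clear from here.
Research Readout starts after Strategy Call ends; Strategy Call is clear from here.
Planning Call starts after Research Readout ends; Research Readout is clear from here.
Planning Workshop starts before Planning Call ends → Planning Call and Planning Workshop overlap.
Release Review starts after Planning Call ends; Planning Call is clear from here.
Release Review starts exactly when Planning Workshop ends (back-to-back, no overlap); Planning Workshop is clear from here.
Onboarding Interview starts before Release Review ends → Release Review and Onboarding Interview overlap.
Onboarding Huddle starts after Release Review ends.
Onboarding Huddle starts after Onboarding Interview ends.

Kickoff Briefing & Release Workshop, Onboarding Interview & Release Review, Planning Call & Planning Workshop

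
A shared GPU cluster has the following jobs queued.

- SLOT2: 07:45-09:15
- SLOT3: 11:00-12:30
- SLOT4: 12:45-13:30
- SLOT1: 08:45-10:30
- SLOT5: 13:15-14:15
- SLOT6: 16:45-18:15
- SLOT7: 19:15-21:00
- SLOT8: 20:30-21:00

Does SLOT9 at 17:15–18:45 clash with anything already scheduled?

Yes — it overlaps SLOT6

SLOT2: ends 09:15 at or before SLOT9 starts 17:15 → clear.
SLOT1: ends 10:30 at or before SLOT9 starts 17:15 → clear.
SLOT3: ends 12:30 at or before SLOT9 starts 17:15 → clear.
SLOT4: ends 13:30 at or before SLOT9 starts 17:15 → clear.
SLOT5: ends 14:15 at or before SLOT9 starts 17:15 → clear.
SLOT6: starts 16:45 before SLOT9 ends 18:45, and ends 18:15 after SLOT9 starts 17:15 → overlap.
SLOT7: starts 19:15 at or after SLOT9 ends 18:45 → clear.
SLOT8: starts 20:30 at or after SLOT9 ends 18:45 → clear.
SLOT9 overlaps SLOT6.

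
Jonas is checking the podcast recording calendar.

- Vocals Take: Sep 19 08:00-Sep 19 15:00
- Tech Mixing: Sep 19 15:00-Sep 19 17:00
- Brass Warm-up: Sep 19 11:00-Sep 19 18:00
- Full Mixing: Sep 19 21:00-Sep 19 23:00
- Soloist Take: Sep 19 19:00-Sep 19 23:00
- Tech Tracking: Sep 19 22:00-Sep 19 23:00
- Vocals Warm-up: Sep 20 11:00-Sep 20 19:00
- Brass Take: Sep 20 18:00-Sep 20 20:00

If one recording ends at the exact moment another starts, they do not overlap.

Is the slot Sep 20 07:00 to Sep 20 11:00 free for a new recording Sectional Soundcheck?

Vocals Take: ends Sep 19 15:00 at or before Sectional Soundcheck starts Sep 20 07:00 → clear.
Brass Warm-up: ends Sep 19 18:00 at or before Sectional Soundcheck starts Sep 20 07:00 → clear.
Tech Mixing: ends Sep 19 17:00 at or before Sectional Soundcheck starts Sep 20 07:00 → clear.
Soloist Take: ends Sep 19 23:00 at or before Sectional Soundcheck starts Sep 20 07:00 → clear.
Full Mixing: ends Sep 19 23:00 at or before Sectional Soundcheck starts Sep 20 07:00 → clear.
Tech Tracking: ends Sep 19 23:00 at or before Sectional Soundcheck starts Sep 20 07:00 → clear.
Vocals Warm-up: starts Sep 20 11:00 at or after Sectional Soundcheck ends Sep 20 11:00 → clear.
Brass Take: starts Sep 20 18:00 at or after Sectional Soundcheck ends Sep 20 11:00 → clear.

Yes — the slot is free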